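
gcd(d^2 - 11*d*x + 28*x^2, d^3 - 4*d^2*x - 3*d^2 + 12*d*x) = -d + 4*x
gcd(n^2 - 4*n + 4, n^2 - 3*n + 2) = n - 2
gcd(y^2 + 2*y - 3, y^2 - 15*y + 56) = 1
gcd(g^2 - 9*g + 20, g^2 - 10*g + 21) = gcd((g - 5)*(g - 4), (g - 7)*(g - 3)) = 1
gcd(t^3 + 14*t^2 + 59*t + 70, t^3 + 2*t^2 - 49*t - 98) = t^2 + 9*t + 14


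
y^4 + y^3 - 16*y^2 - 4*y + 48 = (y - 3)*(y - 2)*(y + 2)*(y + 4)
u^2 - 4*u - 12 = (u - 6)*(u + 2)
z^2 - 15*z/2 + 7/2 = (z - 7)*(z - 1/2)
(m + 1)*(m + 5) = m^2 + 6*m + 5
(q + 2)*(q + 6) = q^2 + 8*q + 12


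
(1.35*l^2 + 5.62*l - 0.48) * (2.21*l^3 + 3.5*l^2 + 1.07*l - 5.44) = 2.9835*l^5 + 17.1452*l^4 + 20.0537*l^3 - 3.0106*l^2 - 31.0864*l + 2.6112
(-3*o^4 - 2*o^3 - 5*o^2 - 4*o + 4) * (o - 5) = -3*o^5 + 13*o^4 + 5*o^3 + 21*o^2 + 24*o - 20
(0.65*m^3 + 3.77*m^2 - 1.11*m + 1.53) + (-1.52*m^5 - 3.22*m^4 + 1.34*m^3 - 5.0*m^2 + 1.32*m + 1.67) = -1.52*m^5 - 3.22*m^4 + 1.99*m^3 - 1.23*m^2 + 0.21*m + 3.2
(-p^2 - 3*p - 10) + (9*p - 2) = -p^2 + 6*p - 12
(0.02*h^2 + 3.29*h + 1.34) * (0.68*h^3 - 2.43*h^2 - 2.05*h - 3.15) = 0.0136*h^5 + 2.1886*h^4 - 7.1245*h^3 - 10.0637*h^2 - 13.1105*h - 4.221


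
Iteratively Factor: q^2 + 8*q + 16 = (q + 4)*(q + 4)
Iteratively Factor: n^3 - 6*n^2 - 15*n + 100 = (n + 4)*(n^2 - 10*n + 25) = (n - 5)*(n + 4)*(n - 5)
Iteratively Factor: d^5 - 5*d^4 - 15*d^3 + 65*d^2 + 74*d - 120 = (d + 2)*(d^4 - 7*d^3 - d^2 + 67*d - 60) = (d - 1)*(d + 2)*(d^3 - 6*d^2 - 7*d + 60) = (d - 5)*(d - 1)*(d + 2)*(d^2 - d - 12) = (d - 5)*(d - 1)*(d + 2)*(d + 3)*(d - 4)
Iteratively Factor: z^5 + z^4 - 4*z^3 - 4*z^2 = (z)*(z^4 + z^3 - 4*z^2 - 4*z) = z*(z - 2)*(z^3 + 3*z^2 + 2*z) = z^2*(z - 2)*(z^2 + 3*z + 2) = z^2*(z - 2)*(z + 2)*(z + 1)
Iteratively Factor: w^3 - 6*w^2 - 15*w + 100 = (w + 4)*(w^2 - 10*w + 25) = (w - 5)*(w + 4)*(w - 5)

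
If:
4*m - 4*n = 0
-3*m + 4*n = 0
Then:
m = 0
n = 0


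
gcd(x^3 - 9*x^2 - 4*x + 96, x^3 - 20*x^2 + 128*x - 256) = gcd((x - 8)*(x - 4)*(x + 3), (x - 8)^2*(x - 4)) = x^2 - 12*x + 32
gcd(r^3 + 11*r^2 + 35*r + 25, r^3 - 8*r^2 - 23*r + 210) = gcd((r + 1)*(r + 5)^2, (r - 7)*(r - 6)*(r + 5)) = r + 5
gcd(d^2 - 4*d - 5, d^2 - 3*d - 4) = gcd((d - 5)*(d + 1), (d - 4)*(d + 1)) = d + 1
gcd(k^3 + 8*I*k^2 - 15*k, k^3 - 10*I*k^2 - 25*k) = k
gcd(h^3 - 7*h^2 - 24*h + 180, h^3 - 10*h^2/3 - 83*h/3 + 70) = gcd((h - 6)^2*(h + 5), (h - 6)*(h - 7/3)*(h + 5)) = h^2 - h - 30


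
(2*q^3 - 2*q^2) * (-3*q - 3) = -6*q^4 + 6*q^2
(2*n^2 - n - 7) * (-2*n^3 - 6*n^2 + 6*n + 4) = -4*n^5 - 10*n^4 + 32*n^3 + 44*n^2 - 46*n - 28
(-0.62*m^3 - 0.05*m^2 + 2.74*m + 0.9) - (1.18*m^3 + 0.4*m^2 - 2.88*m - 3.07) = -1.8*m^3 - 0.45*m^2 + 5.62*m + 3.97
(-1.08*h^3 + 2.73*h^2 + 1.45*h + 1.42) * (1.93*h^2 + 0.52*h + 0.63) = -2.0844*h^5 + 4.7073*h^4 + 3.5377*h^3 + 5.2145*h^2 + 1.6519*h + 0.8946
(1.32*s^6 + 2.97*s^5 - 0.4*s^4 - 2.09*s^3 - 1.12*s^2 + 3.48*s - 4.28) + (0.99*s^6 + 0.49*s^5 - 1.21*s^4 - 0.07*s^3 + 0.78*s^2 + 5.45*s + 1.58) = 2.31*s^6 + 3.46*s^5 - 1.61*s^4 - 2.16*s^3 - 0.34*s^2 + 8.93*s - 2.7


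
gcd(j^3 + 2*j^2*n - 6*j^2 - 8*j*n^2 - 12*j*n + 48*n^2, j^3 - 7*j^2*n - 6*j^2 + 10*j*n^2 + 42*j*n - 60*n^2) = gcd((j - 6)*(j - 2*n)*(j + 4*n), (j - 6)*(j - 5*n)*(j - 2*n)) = j^2 - 2*j*n - 6*j + 12*n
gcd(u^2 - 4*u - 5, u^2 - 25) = u - 5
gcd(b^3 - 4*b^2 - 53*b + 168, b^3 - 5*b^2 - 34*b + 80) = b - 8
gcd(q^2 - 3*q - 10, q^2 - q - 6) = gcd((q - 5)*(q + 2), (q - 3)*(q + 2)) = q + 2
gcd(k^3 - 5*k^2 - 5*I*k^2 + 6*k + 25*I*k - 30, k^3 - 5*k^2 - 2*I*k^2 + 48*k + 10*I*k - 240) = k - 5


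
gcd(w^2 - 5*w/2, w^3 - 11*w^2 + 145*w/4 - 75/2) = w - 5/2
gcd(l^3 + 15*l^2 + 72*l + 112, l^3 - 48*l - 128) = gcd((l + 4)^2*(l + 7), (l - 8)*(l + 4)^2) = l^2 + 8*l + 16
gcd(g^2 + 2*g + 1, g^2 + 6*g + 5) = g + 1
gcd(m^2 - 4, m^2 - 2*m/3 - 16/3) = m + 2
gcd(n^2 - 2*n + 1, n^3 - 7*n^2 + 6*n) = n - 1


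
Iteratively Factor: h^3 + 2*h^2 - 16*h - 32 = (h + 2)*(h^2 - 16) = (h - 4)*(h + 2)*(h + 4)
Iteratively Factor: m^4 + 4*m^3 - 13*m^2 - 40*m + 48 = (m - 3)*(m^3 + 7*m^2 + 8*m - 16) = (m - 3)*(m + 4)*(m^2 + 3*m - 4) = (m - 3)*(m - 1)*(m + 4)*(m + 4)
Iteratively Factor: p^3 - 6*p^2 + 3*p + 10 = (p - 2)*(p^2 - 4*p - 5) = (p - 5)*(p - 2)*(p + 1)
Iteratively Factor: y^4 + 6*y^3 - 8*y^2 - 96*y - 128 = (y + 2)*(y^3 + 4*y^2 - 16*y - 64) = (y - 4)*(y + 2)*(y^2 + 8*y + 16) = (y - 4)*(y + 2)*(y + 4)*(y + 4)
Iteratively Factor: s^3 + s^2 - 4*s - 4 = (s + 1)*(s^2 - 4) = (s - 2)*(s + 1)*(s + 2)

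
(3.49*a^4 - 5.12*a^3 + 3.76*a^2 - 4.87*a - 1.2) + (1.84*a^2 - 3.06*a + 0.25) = 3.49*a^4 - 5.12*a^3 + 5.6*a^2 - 7.93*a - 0.95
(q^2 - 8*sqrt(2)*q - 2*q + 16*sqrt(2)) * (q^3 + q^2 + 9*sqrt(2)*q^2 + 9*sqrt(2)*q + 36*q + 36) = q^5 - q^4 + sqrt(2)*q^4 - 110*q^3 - sqrt(2)*q^3 - 290*sqrt(2)*q^2 + 108*q^2 + 216*q + 288*sqrt(2)*q + 576*sqrt(2)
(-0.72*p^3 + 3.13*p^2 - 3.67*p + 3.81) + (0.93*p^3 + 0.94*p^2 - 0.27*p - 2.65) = 0.21*p^3 + 4.07*p^2 - 3.94*p + 1.16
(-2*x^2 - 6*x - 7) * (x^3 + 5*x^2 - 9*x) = -2*x^5 - 16*x^4 - 19*x^3 + 19*x^2 + 63*x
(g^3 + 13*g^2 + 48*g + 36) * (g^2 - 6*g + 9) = g^5 + 7*g^4 - 21*g^3 - 135*g^2 + 216*g + 324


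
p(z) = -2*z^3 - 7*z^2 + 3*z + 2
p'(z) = -6*z^2 - 14*z + 3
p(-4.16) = 12.36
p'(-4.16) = -42.59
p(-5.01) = 62.77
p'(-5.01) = -77.46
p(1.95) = -33.60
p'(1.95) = -47.12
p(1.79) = -26.53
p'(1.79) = -41.28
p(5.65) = -565.23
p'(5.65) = -267.64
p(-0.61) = -1.98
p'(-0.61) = 9.31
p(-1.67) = -13.22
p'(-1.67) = 9.65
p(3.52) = -161.40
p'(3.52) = -120.62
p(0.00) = 2.00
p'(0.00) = 3.00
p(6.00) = -664.00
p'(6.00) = -297.00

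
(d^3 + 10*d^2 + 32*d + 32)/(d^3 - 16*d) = (d^2 + 6*d + 8)/(d*(d - 4))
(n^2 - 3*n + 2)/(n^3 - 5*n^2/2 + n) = 2*(n - 1)/(n*(2*n - 1))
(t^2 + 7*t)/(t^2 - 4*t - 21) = t*(t + 7)/(t^2 - 4*t - 21)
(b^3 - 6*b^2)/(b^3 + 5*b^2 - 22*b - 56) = b^2*(b - 6)/(b^3 + 5*b^2 - 22*b - 56)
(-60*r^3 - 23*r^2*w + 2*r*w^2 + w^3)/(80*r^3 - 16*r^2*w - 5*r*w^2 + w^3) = (-3*r - w)/(4*r - w)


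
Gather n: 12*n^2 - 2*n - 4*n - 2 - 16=12*n^2 - 6*n - 18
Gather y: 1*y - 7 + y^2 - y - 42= y^2 - 49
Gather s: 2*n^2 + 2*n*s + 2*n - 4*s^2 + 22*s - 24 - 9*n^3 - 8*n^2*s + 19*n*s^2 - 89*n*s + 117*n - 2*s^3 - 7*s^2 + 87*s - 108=-9*n^3 + 2*n^2 + 119*n - 2*s^3 + s^2*(19*n - 11) + s*(-8*n^2 - 87*n + 109) - 132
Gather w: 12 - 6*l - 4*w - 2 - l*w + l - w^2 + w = -5*l - w^2 + w*(-l - 3) + 10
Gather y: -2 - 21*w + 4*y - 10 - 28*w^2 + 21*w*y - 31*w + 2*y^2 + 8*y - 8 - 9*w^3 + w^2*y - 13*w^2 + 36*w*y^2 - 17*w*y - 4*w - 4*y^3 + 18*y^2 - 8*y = -9*w^3 - 41*w^2 - 56*w - 4*y^3 + y^2*(36*w + 20) + y*(w^2 + 4*w + 4) - 20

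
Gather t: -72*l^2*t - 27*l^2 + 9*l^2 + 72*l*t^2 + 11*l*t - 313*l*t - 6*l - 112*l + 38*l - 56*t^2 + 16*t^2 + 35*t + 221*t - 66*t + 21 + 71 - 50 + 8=-18*l^2 - 80*l + t^2*(72*l - 40) + t*(-72*l^2 - 302*l + 190) + 50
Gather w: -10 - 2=-12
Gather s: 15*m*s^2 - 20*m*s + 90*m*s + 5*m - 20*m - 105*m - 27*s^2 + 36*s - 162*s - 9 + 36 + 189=-120*m + s^2*(15*m - 27) + s*(70*m - 126) + 216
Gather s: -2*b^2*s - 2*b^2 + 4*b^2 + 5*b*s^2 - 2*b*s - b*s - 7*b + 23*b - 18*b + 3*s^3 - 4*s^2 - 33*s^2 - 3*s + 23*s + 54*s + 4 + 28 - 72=2*b^2 - 2*b + 3*s^3 + s^2*(5*b - 37) + s*(-2*b^2 - 3*b + 74) - 40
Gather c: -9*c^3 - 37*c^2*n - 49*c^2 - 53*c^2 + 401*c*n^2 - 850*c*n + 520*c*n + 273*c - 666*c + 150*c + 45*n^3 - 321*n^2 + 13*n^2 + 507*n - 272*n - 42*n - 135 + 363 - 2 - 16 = -9*c^3 + c^2*(-37*n - 102) + c*(401*n^2 - 330*n - 243) + 45*n^3 - 308*n^2 + 193*n + 210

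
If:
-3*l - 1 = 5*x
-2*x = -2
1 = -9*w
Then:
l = -2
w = -1/9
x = 1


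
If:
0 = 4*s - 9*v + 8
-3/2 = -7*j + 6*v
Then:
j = 6*v/7 + 3/14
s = 9*v/4 - 2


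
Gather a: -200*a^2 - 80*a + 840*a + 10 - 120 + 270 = -200*a^2 + 760*a + 160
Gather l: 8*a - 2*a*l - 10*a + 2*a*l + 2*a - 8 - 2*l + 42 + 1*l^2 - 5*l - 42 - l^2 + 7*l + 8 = 0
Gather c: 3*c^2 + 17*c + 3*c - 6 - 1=3*c^2 + 20*c - 7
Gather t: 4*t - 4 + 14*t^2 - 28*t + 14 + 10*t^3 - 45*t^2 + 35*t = 10*t^3 - 31*t^2 + 11*t + 10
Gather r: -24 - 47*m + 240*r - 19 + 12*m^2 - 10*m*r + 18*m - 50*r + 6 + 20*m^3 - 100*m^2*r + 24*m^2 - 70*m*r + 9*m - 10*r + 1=20*m^3 + 36*m^2 - 20*m + r*(-100*m^2 - 80*m + 180) - 36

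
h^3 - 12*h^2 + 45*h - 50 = (h - 5)^2*(h - 2)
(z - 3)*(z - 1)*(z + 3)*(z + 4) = z^4 + 3*z^3 - 13*z^2 - 27*z + 36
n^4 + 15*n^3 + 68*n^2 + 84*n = n*(n + 2)*(n + 6)*(n + 7)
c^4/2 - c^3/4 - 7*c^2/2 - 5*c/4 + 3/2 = (c/2 + 1)*(c - 3)*(c - 1/2)*(c + 1)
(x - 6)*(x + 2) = x^2 - 4*x - 12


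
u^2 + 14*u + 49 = (u + 7)^2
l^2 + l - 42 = (l - 6)*(l + 7)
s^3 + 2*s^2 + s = s*(s + 1)^2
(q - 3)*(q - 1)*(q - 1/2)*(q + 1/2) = q^4 - 4*q^3 + 11*q^2/4 + q - 3/4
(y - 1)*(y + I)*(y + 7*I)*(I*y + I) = I*y^4 - 8*y^3 - 8*I*y^2 + 8*y + 7*I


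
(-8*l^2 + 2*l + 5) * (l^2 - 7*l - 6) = -8*l^4 + 58*l^3 + 39*l^2 - 47*l - 30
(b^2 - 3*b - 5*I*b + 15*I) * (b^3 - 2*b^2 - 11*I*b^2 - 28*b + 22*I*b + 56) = b^5 - 5*b^4 - 16*I*b^4 - 77*b^3 + 80*I*b^3 + 415*b^2 + 44*I*b^2 - 498*b - 700*I*b + 840*I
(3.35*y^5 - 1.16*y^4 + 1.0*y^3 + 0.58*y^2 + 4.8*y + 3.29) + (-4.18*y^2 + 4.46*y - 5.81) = 3.35*y^5 - 1.16*y^4 + 1.0*y^3 - 3.6*y^2 + 9.26*y - 2.52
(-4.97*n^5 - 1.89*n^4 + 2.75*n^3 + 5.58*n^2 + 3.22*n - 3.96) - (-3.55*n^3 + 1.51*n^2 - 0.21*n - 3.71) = -4.97*n^5 - 1.89*n^4 + 6.3*n^3 + 4.07*n^2 + 3.43*n - 0.25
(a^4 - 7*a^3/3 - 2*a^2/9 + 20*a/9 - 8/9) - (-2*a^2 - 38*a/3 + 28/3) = a^4 - 7*a^3/3 + 16*a^2/9 + 134*a/9 - 92/9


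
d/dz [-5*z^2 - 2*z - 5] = -10*z - 2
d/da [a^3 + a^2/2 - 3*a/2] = 3*a^2 + a - 3/2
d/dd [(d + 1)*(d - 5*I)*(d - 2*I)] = 3*d^2 + d*(2 - 14*I) - 10 - 7*I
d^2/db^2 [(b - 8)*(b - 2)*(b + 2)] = 6*b - 16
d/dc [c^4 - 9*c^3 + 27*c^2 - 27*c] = 4*c^3 - 27*c^2 + 54*c - 27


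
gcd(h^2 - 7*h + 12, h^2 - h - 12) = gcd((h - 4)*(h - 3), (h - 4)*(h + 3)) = h - 4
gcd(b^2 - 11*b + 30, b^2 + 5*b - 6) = 1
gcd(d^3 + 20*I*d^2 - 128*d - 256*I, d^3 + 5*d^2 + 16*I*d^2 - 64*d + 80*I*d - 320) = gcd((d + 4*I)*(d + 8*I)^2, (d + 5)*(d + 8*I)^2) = d^2 + 16*I*d - 64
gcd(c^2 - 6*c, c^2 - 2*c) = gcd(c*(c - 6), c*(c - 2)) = c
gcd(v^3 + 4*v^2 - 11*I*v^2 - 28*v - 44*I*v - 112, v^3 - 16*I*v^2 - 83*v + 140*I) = v^2 - 11*I*v - 28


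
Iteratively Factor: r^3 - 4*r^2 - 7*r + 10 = (r - 1)*(r^2 - 3*r - 10) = (r - 5)*(r - 1)*(r + 2)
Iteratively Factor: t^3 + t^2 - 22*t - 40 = (t + 2)*(t^2 - t - 20) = (t + 2)*(t + 4)*(t - 5)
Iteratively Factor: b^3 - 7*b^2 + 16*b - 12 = (b - 2)*(b^2 - 5*b + 6) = (b - 2)^2*(b - 3)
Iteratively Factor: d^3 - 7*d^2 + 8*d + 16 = (d - 4)*(d^2 - 3*d - 4) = (d - 4)*(d + 1)*(d - 4)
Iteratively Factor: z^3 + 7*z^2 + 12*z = (z + 4)*(z^2 + 3*z) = (z + 3)*(z + 4)*(z)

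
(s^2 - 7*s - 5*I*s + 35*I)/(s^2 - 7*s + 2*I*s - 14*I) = (s - 5*I)/(s + 2*I)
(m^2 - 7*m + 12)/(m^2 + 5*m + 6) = (m^2 - 7*m + 12)/(m^2 + 5*m + 6)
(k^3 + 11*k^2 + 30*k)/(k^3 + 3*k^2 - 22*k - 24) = k*(k + 5)/(k^2 - 3*k - 4)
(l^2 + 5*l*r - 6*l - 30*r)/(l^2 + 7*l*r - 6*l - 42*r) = (l + 5*r)/(l + 7*r)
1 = 1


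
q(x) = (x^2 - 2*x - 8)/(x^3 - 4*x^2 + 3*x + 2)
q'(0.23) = 1.17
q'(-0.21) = 23.81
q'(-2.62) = 0.07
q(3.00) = -2.50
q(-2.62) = -0.08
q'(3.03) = 8.30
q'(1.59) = -38.54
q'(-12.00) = 0.00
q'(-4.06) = 0.00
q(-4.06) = -0.12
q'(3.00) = 9.50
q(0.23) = -3.38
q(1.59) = -12.77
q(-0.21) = -6.36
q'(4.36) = 0.19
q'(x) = (2*x - 2)/(x^3 - 4*x^2 + 3*x + 2) + (-3*x^2 + 8*x - 3)*(x^2 - 2*x - 8)/(x^3 - 4*x^2 + 3*x + 2)^2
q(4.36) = 0.10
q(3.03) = -2.23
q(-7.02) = -0.10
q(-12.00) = -0.07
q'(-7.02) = -0.01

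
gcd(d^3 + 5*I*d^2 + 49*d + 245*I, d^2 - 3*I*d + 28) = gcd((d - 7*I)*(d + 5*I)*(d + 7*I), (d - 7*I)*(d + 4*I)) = d - 7*I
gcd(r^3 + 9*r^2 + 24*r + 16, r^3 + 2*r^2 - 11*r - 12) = r^2 + 5*r + 4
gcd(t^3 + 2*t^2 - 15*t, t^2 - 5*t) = t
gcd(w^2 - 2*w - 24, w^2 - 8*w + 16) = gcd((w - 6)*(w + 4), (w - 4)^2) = 1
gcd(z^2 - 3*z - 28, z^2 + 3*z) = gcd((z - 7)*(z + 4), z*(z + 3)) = 1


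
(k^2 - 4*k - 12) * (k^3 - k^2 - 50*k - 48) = k^5 - 5*k^4 - 58*k^3 + 164*k^2 + 792*k + 576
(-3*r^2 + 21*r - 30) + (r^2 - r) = -2*r^2 + 20*r - 30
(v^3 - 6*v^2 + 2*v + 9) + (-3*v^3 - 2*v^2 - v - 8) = -2*v^3 - 8*v^2 + v + 1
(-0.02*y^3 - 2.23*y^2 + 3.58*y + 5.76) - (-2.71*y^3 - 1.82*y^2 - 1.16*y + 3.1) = 2.69*y^3 - 0.41*y^2 + 4.74*y + 2.66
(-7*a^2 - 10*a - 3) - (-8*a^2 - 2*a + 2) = a^2 - 8*a - 5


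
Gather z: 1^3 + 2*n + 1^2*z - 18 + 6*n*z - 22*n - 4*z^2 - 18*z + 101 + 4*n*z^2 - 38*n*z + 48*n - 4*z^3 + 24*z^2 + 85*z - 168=28*n - 4*z^3 + z^2*(4*n + 20) + z*(68 - 32*n) - 84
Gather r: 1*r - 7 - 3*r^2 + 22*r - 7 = -3*r^2 + 23*r - 14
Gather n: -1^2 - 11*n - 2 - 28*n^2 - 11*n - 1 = -28*n^2 - 22*n - 4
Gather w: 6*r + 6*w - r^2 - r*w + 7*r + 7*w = -r^2 + 13*r + w*(13 - r)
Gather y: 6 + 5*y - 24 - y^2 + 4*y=-y^2 + 9*y - 18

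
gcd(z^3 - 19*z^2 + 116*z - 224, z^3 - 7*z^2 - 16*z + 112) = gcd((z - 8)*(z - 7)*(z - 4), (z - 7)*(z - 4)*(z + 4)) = z^2 - 11*z + 28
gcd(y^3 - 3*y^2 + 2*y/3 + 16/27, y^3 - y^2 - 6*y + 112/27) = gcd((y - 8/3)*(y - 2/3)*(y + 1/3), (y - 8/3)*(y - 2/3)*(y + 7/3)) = y^2 - 10*y/3 + 16/9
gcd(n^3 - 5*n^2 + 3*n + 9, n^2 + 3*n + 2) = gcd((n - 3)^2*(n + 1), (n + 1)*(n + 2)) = n + 1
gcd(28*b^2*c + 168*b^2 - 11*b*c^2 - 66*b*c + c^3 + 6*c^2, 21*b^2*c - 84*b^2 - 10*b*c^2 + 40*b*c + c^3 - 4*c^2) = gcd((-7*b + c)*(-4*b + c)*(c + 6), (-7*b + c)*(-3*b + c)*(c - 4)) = 7*b - c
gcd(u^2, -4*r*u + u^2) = u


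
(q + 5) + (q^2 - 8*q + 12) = q^2 - 7*q + 17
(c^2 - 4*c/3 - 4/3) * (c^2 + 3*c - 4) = c^4 + 5*c^3/3 - 28*c^2/3 + 4*c/3 + 16/3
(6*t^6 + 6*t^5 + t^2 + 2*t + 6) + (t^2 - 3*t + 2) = 6*t^6 + 6*t^5 + 2*t^2 - t + 8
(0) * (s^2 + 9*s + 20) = 0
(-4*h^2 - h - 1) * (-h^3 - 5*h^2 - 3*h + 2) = 4*h^5 + 21*h^4 + 18*h^3 + h - 2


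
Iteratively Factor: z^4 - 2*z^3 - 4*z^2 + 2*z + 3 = (z - 1)*(z^3 - z^2 - 5*z - 3) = (z - 1)*(z + 1)*(z^2 - 2*z - 3) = (z - 1)*(z + 1)^2*(z - 3)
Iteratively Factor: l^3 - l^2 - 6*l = (l + 2)*(l^2 - 3*l) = l*(l + 2)*(l - 3)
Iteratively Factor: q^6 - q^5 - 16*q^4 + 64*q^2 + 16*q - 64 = (q - 4)*(q^5 + 3*q^4 - 4*q^3 - 16*q^2 + 16) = (q - 4)*(q + 2)*(q^4 + q^3 - 6*q^2 - 4*q + 8) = (q - 4)*(q - 1)*(q + 2)*(q^3 + 2*q^2 - 4*q - 8) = (q - 4)*(q - 1)*(q + 2)^2*(q^2 - 4) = (q - 4)*(q - 1)*(q + 2)^3*(q - 2)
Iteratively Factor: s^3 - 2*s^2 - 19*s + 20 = (s - 5)*(s^2 + 3*s - 4) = (s - 5)*(s - 1)*(s + 4)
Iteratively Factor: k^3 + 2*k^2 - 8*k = (k - 2)*(k^2 + 4*k) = (k - 2)*(k + 4)*(k)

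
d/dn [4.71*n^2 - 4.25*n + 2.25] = 9.42*n - 4.25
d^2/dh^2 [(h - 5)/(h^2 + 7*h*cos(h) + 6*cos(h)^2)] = ((2*h - 10)*(7*h*sin(h) - 2*h + 6*sin(2*h) - 7*cos(h))^2 + (h^2 + 7*h*cos(h) + 6*cos(h)^2)*(14*h*sin(h) - 4*h + (h - 5)*(7*h*cos(h) - 24*sin(h)^2 + 14*sin(h) + 10) + 12*sin(2*h) - 14*cos(h)))/((h + cos(h))^3*(h + 6*cos(h))^3)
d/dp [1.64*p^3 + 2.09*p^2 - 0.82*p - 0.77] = 4.92*p^2 + 4.18*p - 0.82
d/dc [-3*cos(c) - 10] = 3*sin(c)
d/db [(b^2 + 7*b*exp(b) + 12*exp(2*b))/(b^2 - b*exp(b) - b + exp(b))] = ((b^2 + 7*b*exp(b) + 12*exp(2*b))*(b*exp(b) - 2*b + 1) + (b^2 - b*exp(b) - b + exp(b))*(7*b*exp(b) + 2*b + 24*exp(2*b) + 7*exp(b)))/(b^2 - b*exp(b) - b + exp(b))^2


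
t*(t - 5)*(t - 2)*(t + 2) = t^4 - 5*t^3 - 4*t^2 + 20*t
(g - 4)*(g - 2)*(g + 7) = g^3 + g^2 - 34*g + 56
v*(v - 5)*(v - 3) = v^3 - 8*v^2 + 15*v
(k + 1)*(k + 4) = k^2 + 5*k + 4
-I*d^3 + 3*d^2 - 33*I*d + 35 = (d - 5*I)*(d + 7*I)*(-I*d + 1)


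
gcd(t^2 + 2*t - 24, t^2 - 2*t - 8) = t - 4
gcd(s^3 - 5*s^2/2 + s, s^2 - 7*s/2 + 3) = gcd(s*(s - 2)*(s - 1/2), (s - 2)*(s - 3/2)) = s - 2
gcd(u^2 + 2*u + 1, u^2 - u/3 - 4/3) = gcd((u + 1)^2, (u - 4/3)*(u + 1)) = u + 1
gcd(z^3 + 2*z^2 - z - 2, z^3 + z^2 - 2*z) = z^2 + z - 2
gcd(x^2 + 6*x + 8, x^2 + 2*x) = x + 2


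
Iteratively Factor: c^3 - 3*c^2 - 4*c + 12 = (c - 2)*(c^2 - c - 6) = (c - 3)*(c - 2)*(c + 2)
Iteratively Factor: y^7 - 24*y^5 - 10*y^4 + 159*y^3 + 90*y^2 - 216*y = (y - 1)*(y^6 + y^5 - 23*y^4 - 33*y^3 + 126*y^2 + 216*y) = (y - 1)*(y + 2)*(y^5 - y^4 - 21*y^3 + 9*y^2 + 108*y) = (y - 1)*(y + 2)*(y + 3)*(y^4 - 4*y^3 - 9*y^2 + 36*y) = y*(y - 1)*(y + 2)*(y + 3)*(y^3 - 4*y^2 - 9*y + 36) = y*(y - 3)*(y - 1)*(y + 2)*(y + 3)*(y^2 - y - 12) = y*(y - 4)*(y - 3)*(y - 1)*(y + 2)*(y + 3)*(y + 3)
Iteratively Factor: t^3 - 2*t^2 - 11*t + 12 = (t - 1)*(t^2 - t - 12) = (t - 1)*(t + 3)*(t - 4)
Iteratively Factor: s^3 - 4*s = (s)*(s^2 - 4) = s*(s - 2)*(s + 2)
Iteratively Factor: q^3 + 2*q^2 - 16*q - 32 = (q + 4)*(q^2 - 2*q - 8) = (q + 2)*(q + 4)*(q - 4)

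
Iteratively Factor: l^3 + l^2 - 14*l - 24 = (l + 2)*(l^2 - l - 12) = (l - 4)*(l + 2)*(l + 3)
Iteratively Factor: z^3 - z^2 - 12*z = (z + 3)*(z^2 - 4*z) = z*(z + 3)*(z - 4)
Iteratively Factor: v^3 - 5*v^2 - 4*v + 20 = (v - 5)*(v^2 - 4) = (v - 5)*(v - 2)*(v + 2)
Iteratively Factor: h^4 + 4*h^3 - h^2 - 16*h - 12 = (h - 2)*(h^3 + 6*h^2 + 11*h + 6) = (h - 2)*(h + 1)*(h^2 + 5*h + 6) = (h - 2)*(h + 1)*(h + 2)*(h + 3)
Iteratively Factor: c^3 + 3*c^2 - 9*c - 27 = (c - 3)*(c^2 + 6*c + 9) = (c - 3)*(c + 3)*(c + 3)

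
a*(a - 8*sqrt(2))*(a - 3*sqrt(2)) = a^3 - 11*sqrt(2)*a^2 + 48*a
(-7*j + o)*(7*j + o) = -49*j^2 + o^2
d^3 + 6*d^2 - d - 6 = (d - 1)*(d + 1)*(d + 6)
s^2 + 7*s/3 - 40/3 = (s - 8/3)*(s + 5)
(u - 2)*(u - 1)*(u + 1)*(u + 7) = u^4 + 5*u^3 - 15*u^2 - 5*u + 14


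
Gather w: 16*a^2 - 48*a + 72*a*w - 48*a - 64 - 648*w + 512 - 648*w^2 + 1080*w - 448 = 16*a^2 - 96*a - 648*w^2 + w*(72*a + 432)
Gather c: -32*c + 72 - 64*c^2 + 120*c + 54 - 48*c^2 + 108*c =-112*c^2 + 196*c + 126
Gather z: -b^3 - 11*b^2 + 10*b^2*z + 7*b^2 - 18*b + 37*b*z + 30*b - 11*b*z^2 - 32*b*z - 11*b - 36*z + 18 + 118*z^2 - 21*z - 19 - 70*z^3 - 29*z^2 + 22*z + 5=-b^3 - 4*b^2 + b - 70*z^3 + z^2*(89 - 11*b) + z*(10*b^2 + 5*b - 35) + 4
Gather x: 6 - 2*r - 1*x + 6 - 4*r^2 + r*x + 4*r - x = -4*r^2 + 2*r + x*(r - 2) + 12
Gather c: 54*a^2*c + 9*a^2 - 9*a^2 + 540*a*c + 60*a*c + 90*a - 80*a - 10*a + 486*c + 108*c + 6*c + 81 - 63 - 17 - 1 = c*(54*a^2 + 600*a + 600)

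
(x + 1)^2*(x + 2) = x^3 + 4*x^2 + 5*x + 2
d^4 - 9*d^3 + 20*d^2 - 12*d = d*(d - 6)*(d - 2)*(d - 1)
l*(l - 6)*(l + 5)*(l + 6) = l^4 + 5*l^3 - 36*l^2 - 180*l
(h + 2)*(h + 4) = h^2 + 6*h + 8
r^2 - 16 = (r - 4)*(r + 4)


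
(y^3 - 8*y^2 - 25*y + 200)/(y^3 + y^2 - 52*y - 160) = (y - 5)/(y + 4)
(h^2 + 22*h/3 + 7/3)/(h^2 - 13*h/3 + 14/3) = (3*h^2 + 22*h + 7)/(3*h^2 - 13*h + 14)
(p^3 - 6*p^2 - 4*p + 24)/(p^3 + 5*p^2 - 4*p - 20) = (p - 6)/(p + 5)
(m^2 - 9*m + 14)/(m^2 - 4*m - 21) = (m - 2)/(m + 3)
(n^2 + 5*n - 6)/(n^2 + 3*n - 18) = (n - 1)/(n - 3)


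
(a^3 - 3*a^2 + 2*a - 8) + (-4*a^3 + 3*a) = -3*a^3 - 3*a^2 + 5*a - 8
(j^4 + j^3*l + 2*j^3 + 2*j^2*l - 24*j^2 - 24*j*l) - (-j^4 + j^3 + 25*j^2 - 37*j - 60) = 2*j^4 + j^3*l + j^3 + 2*j^2*l - 49*j^2 - 24*j*l + 37*j + 60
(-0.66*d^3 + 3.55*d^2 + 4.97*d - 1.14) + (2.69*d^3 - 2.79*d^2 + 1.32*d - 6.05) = 2.03*d^3 + 0.76*d^2 + 6.29*d - 7.19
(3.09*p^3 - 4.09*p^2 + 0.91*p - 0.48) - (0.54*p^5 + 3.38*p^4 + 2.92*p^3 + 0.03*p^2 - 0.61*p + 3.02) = -0.54*p^5 - 3.38*p^4 + 0.17*p^3 - 4.12*p^2 + 1.52*p - 3.5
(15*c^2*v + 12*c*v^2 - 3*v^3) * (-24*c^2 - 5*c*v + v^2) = -360*c^4*v - 363*c^3*v^2 + 27*c^2*v^3 + 27*c*v^4 - 3*v^5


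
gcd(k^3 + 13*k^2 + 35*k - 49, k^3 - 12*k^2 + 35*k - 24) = k - 1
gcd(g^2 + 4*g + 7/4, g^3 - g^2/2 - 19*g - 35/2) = g + 7/2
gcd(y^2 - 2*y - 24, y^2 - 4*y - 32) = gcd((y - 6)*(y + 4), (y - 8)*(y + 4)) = y + 4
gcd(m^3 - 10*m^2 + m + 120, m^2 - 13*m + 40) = m^2 - 13*m + 40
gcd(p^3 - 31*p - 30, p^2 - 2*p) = 1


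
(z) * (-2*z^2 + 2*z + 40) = -2*z^3 + 2*z^2 + 40*z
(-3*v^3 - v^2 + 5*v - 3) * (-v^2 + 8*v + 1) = 3*v^5 - 23*v^4 - 16*v^3 + 42*v^2 - 19*v - 3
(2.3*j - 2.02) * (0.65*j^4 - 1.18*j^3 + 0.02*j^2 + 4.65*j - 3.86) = 1.495*j^5 - 4.027*j^4 + 2.4296*j^3 + 10.6546*j^2 - 18.271*j + 7.7972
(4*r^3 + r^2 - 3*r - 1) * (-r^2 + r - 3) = -4*r^5 + 3*r^4 - 8*r^3 - 5*r^2 + 8*r + 3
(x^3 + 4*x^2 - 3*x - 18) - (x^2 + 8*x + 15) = x^3 + 3*x^2 - 11*x - 33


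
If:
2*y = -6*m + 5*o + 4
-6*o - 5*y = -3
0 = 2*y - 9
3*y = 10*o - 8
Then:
No Solution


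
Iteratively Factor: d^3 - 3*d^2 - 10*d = (d - 5)*(d^2 + 2*d) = d*(d - 5)*(d + 2)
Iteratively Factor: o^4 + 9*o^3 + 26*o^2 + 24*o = (o + 3)*(o^3 + 6*o^2 + 8*o) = (o + 2)*(o + 3)*(o^2 + 4*o) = o*(o + 2)*(o + 3)*(o + 4)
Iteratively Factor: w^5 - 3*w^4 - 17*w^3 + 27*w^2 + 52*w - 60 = (w + 2)*(w^4 - 5*w^3 - 7*w^2 + 41*w - 30) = (w - 1)*(w + 2)*(w^3 - 4*w^2 - 11*w + 30) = (w - 1)*(w + 2)*(w + 3)*(w^2 - 7*w + 10) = (w - 2)*(w - 1)*(w + 2)*(w + 3)*(w - 5)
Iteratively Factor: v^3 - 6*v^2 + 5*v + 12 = (v - 4)*(v^2 - 2*v - 3) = (v - 4)*(v - 3)*(v + 1)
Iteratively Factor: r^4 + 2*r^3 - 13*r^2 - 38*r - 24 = (r - 4)*(r^3 + 6*r^2 + 11*r + 6) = (r - 4)*(r + 2)*(r^2 + 4*r + 3) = (r - 4)*(r + 1)*(r + 2)*(r + 3)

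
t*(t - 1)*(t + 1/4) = t^3 - 3*t^2/4 - t/4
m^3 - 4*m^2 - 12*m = m*(m - 6)*(m + 2)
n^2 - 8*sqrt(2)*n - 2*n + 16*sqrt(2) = (n - 2)*(n - 8*sqrt(2))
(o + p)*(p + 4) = o*p + 4*o + p^2 + 4*p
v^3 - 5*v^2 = v^2*(v - 5)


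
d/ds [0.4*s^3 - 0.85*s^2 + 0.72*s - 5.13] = 1.2*s^2 - 1.7*s + 0.72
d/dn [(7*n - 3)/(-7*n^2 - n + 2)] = (-49*n^2 - 7*n + (7*n - 3)*(14*n + 1) + 14)/(7*n^2 + n - 2)^2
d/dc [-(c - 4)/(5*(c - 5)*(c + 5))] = (c^2 - 8*c + 25)/(5*(c^4 - 50*c^2 + 625))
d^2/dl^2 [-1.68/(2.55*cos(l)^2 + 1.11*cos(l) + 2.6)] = (43.6968*(1 - cos(l)^2)^2 + 14.26572*cos(l)^3 - 20.635272*cos(l)^2 - 33.37992*cos(l) - 25.559856)/(2.55*cos(l)^2 + 1.11*cos(l) + 2.6)^3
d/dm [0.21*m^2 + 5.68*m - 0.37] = 0.42*m + 5.68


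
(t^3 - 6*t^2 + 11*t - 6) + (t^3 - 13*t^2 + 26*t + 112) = 2*t^3 - 19*t^2 + 37*t + 106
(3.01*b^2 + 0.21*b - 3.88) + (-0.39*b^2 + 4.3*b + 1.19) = 2.62*b^2 + 4.51*b - 2.69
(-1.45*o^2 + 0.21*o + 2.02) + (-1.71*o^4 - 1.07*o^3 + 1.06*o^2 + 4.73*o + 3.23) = -1.71*o^4 - 1.07*o^3 - 0.39*o^2 + 4.94*o + 5.25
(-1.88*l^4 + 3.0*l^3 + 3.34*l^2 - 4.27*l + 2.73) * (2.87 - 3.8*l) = 7.144*l^5 - 16.7956*l^4 - 4.082*l^3 + 25.8118*l^2 - 22.6289*l + 7.8351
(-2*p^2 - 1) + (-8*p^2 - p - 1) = -10*p^2 - p - 2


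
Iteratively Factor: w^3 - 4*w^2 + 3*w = (w - 3)*(w^2 - w) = (w - 3)*(w - 1)*(w)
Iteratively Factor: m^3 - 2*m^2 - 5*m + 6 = (m + 2)*(m^2 - 4*m + 3) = (m - 3)*(m + 2)*(m - 1)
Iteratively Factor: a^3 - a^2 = (a)*(a^2 - a) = a*(a - 1)*(a)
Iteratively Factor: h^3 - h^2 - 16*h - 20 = (h + 2)*(h^2 - 3*h - 10) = (h - 5)*(h + 2)*(h + 2)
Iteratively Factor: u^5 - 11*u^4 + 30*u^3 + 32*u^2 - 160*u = (u - 4)*(u^4 - 7*u^3 + 2*u^2 + 40*u) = (u - 4)*(u + 2)*(u^3 - 9*u^2 + 20*u) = (u - 4)^2*(u + 2)*(u^2 - 5*u) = (u - 5)*(u - 4)^2*(u + 2)*(u)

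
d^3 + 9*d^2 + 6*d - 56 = (d - 2)*(d + 4)*(d + 7)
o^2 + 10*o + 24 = (o + 4)*(o + 6)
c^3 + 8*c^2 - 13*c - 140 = (c - 4)*(c + 5)*(c + 7)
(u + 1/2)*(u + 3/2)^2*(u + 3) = u^4 + 13*u^3/2 + 57*u^2/4 + 99*u/8 + 27/8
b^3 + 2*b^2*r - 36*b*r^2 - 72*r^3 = (b - 6*r)*(b + 2*r)*(b + 6*r)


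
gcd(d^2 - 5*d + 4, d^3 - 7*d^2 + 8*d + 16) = d - 4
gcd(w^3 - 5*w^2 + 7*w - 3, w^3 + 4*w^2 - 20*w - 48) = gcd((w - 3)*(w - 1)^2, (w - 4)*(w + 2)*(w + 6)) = 1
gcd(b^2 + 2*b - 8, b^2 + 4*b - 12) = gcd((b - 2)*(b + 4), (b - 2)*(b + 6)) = b - 2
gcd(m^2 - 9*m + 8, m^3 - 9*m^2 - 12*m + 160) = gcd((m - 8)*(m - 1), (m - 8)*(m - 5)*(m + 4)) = m - 8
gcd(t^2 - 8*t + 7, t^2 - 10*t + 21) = t - 7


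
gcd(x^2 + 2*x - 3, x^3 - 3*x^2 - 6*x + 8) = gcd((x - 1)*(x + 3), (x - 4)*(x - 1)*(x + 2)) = x - 1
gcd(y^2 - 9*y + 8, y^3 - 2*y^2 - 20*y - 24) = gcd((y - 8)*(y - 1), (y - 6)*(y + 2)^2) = 1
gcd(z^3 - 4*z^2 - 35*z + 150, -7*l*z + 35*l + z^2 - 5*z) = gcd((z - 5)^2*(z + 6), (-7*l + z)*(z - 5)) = z - 5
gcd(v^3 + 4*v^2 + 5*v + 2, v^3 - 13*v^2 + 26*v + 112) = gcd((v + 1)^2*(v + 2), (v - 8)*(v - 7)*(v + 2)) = v + 2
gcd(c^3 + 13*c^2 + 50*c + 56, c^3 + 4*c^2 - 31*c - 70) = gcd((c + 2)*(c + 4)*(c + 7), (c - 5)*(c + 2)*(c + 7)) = c^2 + 9*c + 14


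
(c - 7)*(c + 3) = c^2 - 4*c - 21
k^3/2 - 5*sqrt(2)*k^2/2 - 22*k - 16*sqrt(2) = (k/2 + sqrt(2))*(k - 8*sqrt(2))*(k + sqrt(2))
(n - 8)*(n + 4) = n^2 - 4*n - 32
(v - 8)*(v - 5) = v^2 - 13*v + 40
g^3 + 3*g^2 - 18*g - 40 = (g - 4)*(g + 2)*(g + 5)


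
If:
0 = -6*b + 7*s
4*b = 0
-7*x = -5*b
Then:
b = 0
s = 0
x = 0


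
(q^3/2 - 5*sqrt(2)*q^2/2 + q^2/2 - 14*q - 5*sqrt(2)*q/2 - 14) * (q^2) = q^5/2 - 5*sqrt(2)*q^4/2 + q^4/2 - 14*q^3 - 5*sqrt(2)*q^3/2 - 14*q^2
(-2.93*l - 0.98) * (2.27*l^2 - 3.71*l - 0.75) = -6.6511*l^3 + 8.6457*l^2 + 5.8333*l + 0.735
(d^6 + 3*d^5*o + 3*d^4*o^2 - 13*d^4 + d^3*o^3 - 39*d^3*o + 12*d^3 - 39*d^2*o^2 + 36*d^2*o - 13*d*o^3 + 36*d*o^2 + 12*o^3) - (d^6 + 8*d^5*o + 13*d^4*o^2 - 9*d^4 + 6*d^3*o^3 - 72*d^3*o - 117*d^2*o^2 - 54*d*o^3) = -5*d^5*o - 10*d^4*o^2 - 4*d^4 - 5*d^3*o^3 + 33*d^3*o + 12*d^3 + 78*d^2*o^2 + 36*d^2*o + 41*d*o^3 + 36*d*o^2 + 12*o^3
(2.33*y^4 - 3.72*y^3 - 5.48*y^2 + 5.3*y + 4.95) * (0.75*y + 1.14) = 1.7475*y^5 - 0.1338*y^4 - 8.3508*y^3 - 2.2722*y^2 + 9.7545*y + 5.643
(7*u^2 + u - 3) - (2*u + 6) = 7*u^2 - u - 9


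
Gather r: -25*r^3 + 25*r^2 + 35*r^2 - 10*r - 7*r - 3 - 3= -25*r^3 + 60*r^2 - 17*r - 6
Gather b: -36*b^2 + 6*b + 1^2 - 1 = -36*b^2 + 6*b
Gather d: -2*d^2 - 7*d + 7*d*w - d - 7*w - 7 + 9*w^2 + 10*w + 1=-2*d^2 + d*(7*w - 8) + 9*w^2 + 3*w - 6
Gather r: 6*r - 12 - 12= 6*r - 24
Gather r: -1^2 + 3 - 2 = 0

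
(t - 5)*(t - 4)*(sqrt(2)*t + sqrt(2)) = sqrt(2)*t^3 - 8*sqrt(2)*t^2 + 11*sqrt(2)*t + 20*sqrt(2)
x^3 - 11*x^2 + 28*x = x*(x - 7)*(x - 4)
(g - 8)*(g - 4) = g^2 - 12*g + 32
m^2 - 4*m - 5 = (m - 5)*(m + 1)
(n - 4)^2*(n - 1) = n^3 - 9*n^2 + 24*n - 16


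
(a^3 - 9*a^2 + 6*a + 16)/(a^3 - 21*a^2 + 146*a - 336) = (a^2 - a - 2)/(a^2 - 13*a + 42)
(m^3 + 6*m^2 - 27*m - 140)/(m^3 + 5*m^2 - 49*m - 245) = (m^2 - m - 20)/(m^2 - 2*m - 35)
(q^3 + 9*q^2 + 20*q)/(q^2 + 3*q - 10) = q*(q + 4)/(q - 2)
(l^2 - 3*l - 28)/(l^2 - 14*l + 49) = (l + 4)/(l - 7)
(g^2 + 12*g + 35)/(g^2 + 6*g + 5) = (g + 7)/(g + 1)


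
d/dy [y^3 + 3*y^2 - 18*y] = 3*y^2 + 6*y - 18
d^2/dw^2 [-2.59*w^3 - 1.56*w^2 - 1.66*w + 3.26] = -15.54*w - 3.12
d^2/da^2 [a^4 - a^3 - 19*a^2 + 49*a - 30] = 12*a^2 - 6*a - 38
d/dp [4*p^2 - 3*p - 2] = 8*p - 3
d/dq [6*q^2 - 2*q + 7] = 12*q - 2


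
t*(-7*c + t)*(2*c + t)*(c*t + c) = -14*c^3*t^2 - 14*c^3*t - 5*c^2*t^3 - 5*c^2*t^2 + c*t^4 + c*t^3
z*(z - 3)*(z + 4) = z^3 + z^2 - 12*z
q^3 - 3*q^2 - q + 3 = (q - 3)*(q - 1)*(q + 1)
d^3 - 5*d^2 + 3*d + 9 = (d - 3)^2*(d + 1)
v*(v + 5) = v^2 + 5*v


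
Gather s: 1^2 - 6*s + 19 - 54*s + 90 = 110 - 60*s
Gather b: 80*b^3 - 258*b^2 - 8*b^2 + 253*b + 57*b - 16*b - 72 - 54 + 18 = 80*b^3 - 266*b^2 + 294*b - 108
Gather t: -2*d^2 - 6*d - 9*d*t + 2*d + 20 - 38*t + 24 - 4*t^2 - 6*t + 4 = -2*d^2 - 4*d - 4*t^2 + t*(-9*d - 44) + 48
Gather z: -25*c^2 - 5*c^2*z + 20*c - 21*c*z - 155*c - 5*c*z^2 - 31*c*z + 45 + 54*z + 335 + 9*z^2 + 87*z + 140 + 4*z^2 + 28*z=-25*c^2 - 135*c + z^2*(13 - 5*c) + z*(-5*c^2 - 52*c + 169) + 520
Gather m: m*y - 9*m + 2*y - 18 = m*(y - 9) + 2*y - 18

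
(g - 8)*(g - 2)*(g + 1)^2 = g^4 - 8*g^3 - 3*g^2 + 22*g + 16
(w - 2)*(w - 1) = w^2 - 3*w + 2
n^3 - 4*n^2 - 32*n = n*(n - 8)*(n + 4)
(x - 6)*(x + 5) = x^2 - x - 30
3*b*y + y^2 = y*(3*b + y)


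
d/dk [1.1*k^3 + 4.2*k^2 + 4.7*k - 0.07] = 3.3*k^2 + 8.4*k + 4.7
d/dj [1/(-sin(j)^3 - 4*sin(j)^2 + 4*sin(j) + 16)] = (3*sin(j)^2 + 8*sin(j) - 4)*cos(j)/(sin(j)^3 + 4*sin(j)^2 - 4*sin(j) - 16)^2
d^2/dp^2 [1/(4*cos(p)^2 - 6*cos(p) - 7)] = 2*(32*sin(p)^4 - 90*sin(p)^2 + 24*cos(p) - 9*cos(3*p) - 6)/(4*sin(p)^2 + 6*cos(p) + 3)^3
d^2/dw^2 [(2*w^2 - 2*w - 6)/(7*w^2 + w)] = 4*(-56*w^3 - 441*w^2 - 63*w - 3)/(w^3*(343*w^3 + 147*w^2 + 21*w + 1))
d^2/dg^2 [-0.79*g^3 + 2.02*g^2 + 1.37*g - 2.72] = 4.04 - 4.74*g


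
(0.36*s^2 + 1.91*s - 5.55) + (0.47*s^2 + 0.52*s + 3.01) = 0.83*s^2 + 2.43*s - 2.54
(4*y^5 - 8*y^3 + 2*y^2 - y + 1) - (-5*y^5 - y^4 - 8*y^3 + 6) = 9*y^5 + y^4 + 2*y^2 - y - 5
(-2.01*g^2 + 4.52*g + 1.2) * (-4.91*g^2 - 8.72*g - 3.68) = 9.8691*g^4 - 4.666*g^3 - 37.9096*g^2 - 27.0976*g - 4.416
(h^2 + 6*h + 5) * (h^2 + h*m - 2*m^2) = h^4 + h^3*m + 6*h^3 - 2*h^2*m^2 + 6*h^2*m + 5*h^2 - 12*h*m^2 + 5*h*m - 10*m^2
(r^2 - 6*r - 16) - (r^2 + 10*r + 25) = -16*r - 41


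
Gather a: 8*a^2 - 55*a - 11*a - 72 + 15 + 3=8*a^2 - 66*a - 54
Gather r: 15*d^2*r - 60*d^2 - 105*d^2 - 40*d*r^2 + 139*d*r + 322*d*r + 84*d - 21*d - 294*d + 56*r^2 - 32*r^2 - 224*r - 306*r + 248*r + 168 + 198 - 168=-165*d^2 - 231*d + r^2*(24 - 40*d) + r*(15*d^2 + 461*d - 282) + 198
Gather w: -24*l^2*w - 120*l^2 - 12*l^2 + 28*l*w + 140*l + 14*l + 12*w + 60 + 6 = -132*l^2 + 154*l + w*(-24*l^2 + 28*l + 12) + 66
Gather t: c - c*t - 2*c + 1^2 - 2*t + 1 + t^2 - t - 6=-c + t^2 + t*(-c - 3) - 4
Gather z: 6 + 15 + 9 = 30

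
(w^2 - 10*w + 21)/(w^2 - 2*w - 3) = (w - 7)/(w + 1)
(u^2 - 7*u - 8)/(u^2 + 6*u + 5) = (u - 8)/(u + 5)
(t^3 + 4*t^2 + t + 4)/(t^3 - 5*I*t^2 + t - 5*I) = (t + 4)/(t - 5*I)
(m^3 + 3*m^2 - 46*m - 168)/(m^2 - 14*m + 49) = (m^2 + 10*m + 24)/(m - 7)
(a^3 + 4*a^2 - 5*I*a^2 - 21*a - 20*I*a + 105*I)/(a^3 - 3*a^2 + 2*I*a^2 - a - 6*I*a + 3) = (a^2 + a*(7 - 5*I) - 35*I)/(a^2 + 2*I*a - 1)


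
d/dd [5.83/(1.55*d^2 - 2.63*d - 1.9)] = (15.3329 - 18.073*d)/(-1.55*d^2 + 2.63*d + 1.9)^2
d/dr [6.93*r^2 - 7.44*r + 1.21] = 13.86*r - 7.44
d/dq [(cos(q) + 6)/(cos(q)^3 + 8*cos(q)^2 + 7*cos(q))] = 2*(cos(q)^3 + 13*cos(q)^2 + 48*cos(q) + 21)*sin(q)/((cos(q) + 1)^2*(cos(q) + 7)^2*cos(q)^2)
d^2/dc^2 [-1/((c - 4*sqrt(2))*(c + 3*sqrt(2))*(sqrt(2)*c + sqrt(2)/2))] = 2*sqrt(2)*(-4*(c - 4*sqrt(2))^2*(c + 3*sqrt(2))^2 - 2*(c - 4*sqrt(2))^2*(c + 3*sqrt(2))*(2*c + 1) - (c - 4*sqrt(2))^2*(2*c + 1)^2 - 2*(c - 4*sqrt(2))*(c + 3*sqrt(2))^2*(2*c + 1) - (c - 4*sqrt(2))*(c + 3*sqrt(2))*(2*c + 1)^2 - (c + 3*sqrt(2))^2*(2*c + 1)^2)/((c - 4*sqrt(2))^3*(c + 3*sqrt(2))^3*(2*c + 1)^3)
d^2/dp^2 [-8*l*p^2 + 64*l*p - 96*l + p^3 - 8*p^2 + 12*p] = -16*l + 6*p - 16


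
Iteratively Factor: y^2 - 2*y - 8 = (y + 2)*(y - 4)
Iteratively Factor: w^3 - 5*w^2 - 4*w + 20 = (w - 5)*(w^2 - 4) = (w - 5)*(w - 2)*(w + 2)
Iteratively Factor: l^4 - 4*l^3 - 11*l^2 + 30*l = (l - 5)*(l^3 + l^2 - 6*l) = (l - 5)*(l + 3)*(l^2 - 2*l) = l*(l - 5)*(l + 3)*(l - 2)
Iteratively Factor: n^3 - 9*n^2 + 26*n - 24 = (n - 2)*(n^2 - 7*n + 12) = (n - 3)*(n - 2)*(n - 4)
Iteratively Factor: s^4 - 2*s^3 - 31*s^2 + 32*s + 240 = (s - 5)*(s^3 + 3*s^2 - 16*s - 48) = (s - 5)*(s + 4)*(s^2 - s - 12) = (s - 5)*(s - 4)*(s + 4)*(s + 3)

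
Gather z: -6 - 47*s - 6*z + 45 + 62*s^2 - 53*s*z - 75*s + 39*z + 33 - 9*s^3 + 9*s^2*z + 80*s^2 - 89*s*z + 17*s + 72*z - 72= -9*s^3 + 142*s^2 - 105*s + z*(9*s^2 - 142*s + 105)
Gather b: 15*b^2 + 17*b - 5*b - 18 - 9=15*b^2 + 12*b - 27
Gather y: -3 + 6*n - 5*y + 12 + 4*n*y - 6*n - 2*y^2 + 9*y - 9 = -2*y^2 + y*(4*n + 4)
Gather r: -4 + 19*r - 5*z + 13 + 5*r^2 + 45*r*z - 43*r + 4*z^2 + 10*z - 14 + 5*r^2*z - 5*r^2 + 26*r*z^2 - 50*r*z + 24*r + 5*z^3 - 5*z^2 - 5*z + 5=5*r^2*z + r*(26*z^2 - 5*z) + 5*z^3 - z^2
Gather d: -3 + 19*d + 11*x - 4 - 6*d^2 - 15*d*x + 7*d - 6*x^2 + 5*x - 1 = -6*d^2 + d*(26 - 15*x) - 6*x^2 + 16*x - 8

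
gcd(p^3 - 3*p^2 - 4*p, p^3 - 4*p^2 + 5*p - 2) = 1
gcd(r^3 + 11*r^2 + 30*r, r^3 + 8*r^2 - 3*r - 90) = r^2 + 11*r + 30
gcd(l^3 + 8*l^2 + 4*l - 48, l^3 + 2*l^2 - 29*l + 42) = l - 2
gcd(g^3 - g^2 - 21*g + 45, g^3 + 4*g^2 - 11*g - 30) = g^2 + 2*g - 15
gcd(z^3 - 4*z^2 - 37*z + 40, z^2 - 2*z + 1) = z - 1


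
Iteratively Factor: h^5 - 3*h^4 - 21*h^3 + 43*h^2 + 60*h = (h + 1)*(h^4 - 4*h^3 - 17*h^2 + 60*h) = h*(h + 1)*(h^3 - 4*h^2 - 17*h + 60) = h*(h - 3)*(h + 1)*(h^2 - h - 20) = h*(h - 5)*(h - 3)*(h + 1)*(h + 4)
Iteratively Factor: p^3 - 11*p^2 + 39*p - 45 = (p - 3)*(p^2 - 8*p + 15) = (p - 3)^2*(p - 5)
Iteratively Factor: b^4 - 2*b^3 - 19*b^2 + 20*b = (b)*(b^3 - 2*b^2 - 19*b + 20) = b*(b - 5)*(b^2 + 3*b - 4) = b*(b - 5)*(b + 4)*(b - 1)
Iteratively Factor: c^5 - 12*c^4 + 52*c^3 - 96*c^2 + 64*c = (c)*(c^4 - 12*c^3 + 52*c^2 - 96*c + 64) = c*(c - 4)*(c^3 - 8*c^2 + 20*c - 16) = c*(c - 4)*(c - 2)*(c^2 - 6*c + 8) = c*(c - 4)*(c - 2)^2*(c - 4)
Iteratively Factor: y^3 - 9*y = (y - 3)*(y^2 + 3*y) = (y - 3)*(y + 3)*(y)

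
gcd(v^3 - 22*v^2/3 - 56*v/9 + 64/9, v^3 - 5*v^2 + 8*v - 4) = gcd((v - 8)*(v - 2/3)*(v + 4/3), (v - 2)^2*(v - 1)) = 1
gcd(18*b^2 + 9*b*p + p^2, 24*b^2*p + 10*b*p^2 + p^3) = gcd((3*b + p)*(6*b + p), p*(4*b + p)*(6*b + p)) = 6*b + p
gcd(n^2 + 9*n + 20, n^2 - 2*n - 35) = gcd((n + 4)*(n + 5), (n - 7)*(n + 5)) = n + 5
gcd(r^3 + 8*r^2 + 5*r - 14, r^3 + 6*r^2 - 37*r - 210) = r + 7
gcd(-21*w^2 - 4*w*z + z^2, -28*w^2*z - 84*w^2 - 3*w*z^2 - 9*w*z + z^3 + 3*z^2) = -7*w + z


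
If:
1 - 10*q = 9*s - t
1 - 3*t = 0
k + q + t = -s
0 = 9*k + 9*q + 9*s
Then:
No Solution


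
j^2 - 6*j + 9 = (j - 3)^2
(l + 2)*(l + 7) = l^2 + 9*l + 14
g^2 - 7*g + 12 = (g - 4)*(g - 3)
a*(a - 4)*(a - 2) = a^3 - 6*a^2 + 8*a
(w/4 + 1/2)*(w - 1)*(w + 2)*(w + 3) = w^4/4 + 3*w^3/2 + 9*w^2/4 - w - 3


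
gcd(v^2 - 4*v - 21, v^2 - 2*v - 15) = v + 3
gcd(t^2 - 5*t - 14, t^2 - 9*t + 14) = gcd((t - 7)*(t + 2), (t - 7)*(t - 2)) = t - 7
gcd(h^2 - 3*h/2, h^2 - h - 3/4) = h - 3/2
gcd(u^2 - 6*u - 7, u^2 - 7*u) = u - 7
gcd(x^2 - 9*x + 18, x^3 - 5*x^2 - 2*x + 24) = x - 3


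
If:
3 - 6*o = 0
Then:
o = 1/2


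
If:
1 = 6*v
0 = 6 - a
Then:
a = 6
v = 1/6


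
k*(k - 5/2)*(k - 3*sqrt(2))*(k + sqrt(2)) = k^4 - 2*sqrt(2)*k^3 - 5*k^3/2 - 6*k^2 + 5*sqrt(2)*k^2 + 15*k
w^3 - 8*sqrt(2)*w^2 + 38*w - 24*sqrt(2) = (w - 4*sqrt(2))*(w - 3*sqrt(2))*(w - sqrt(2))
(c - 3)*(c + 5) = c^2 + 2*c - 15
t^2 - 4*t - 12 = (t - 6)*(t + 2)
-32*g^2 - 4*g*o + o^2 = (-8*g + o)*(4*g + o)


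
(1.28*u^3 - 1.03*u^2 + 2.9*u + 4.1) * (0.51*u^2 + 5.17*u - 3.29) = 0.6528*u^5 + 6.0923*u^4 - 8.0573*u^3 + 20.4727*u^2 + 11.656*u - 13.489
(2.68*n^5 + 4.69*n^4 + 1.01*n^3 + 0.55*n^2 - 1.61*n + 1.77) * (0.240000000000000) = 0.6432*n^5 + 1.1256*n^4 + 0.2424*n^3 + 0.132*n^2 - 0.3864*n + 0.4248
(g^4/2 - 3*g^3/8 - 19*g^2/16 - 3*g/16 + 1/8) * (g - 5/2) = g^5/2 - 13*g^4/8 - g^3/4 + 89*g^2/32 + 19*g/32 - 5/16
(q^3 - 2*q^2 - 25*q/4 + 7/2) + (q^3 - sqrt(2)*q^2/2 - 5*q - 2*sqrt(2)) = 2*q^3 - 2*q^2 - sqrt(2)*q^2/2 - 45*q/4 - 2*sqrt(2) + 7/2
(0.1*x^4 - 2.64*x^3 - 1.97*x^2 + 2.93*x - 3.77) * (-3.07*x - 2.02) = -0.307*x^5 + 7.9028*x^4 + 11.3807*x^3 - 5.0157*x^2 + 5.6553*x + 7.6154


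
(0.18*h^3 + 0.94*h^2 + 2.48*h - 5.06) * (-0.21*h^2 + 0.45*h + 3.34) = -0.0378*h^5 - 0.1164*h^4 + 0.5034*h^3 + 5.3182*h^2 + 6.0062*h - 16.9004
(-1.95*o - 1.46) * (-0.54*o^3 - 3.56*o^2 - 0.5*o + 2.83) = 1.053*o^4 + 7.7304*o^3 + 6.1726*o^2 - 4.7885*o - 4.1318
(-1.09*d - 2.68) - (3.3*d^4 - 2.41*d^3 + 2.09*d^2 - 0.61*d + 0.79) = -3.3*d^4 + 2.41*d^3 - 2.09*d^2 - 0.48*d - 3.47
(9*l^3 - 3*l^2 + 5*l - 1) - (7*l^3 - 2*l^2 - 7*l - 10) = 2*l^3 - l^2 + 12*l + 9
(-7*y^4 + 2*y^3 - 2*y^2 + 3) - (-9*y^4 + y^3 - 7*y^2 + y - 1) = 2*y^4 + y^3 + 5*y^2 - y + 4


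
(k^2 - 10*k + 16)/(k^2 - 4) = (k - 8)/(k + 2)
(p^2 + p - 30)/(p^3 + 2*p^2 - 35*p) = (p + 6)/(p*(p + 7))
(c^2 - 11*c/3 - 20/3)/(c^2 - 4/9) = 3*(3*c^2 - 11*c - 20)/(9*c^2 - 4)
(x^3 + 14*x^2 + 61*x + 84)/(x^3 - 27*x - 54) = (x^2 + 11*x + 28)/(x^2 - 3*x - 18)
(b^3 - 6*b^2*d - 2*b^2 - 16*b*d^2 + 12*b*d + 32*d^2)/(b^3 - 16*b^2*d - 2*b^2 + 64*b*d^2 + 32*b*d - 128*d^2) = (b + 2*d)/(b - 8*d)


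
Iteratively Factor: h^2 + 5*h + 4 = (h + 1)*(h + 4)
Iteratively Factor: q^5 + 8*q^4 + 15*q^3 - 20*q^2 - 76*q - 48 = (q + 3)*(q^4 + 5*q^3 - 20*q - 16) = (q + 2)*(q + 3)*(q^3 + 3*q^2 - 6*q - 8) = (q - 2)*(q + 2)*(q + 3)*(q^2 + 5*q + 4) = (q - 2)*(q + 2)*(q + 3)*(q + 4)*(q + 1)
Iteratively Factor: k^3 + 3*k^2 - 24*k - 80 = (k - 5)*(k^2 + 8*k + 16) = (k - 5)*(k + 4)*(k + 4)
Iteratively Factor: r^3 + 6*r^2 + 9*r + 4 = (r + 4)*(r^2 + 2*r + 1) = (r + 1)*(r + 4)*(r + 1)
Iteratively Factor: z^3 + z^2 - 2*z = (z - 1)*(z^2 + 2*z) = (z - 1)*(z + 2)*(z)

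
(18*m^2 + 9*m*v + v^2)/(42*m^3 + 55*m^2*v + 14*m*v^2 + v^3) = (3*m + v)/(7*m^2 + 8*m*v + v^2)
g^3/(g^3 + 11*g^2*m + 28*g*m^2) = g^2/(g^2 + 11*g*m + 28*m^2)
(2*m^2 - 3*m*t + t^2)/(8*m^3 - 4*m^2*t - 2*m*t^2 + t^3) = (-m + t)/(-4*m^2 + t^2)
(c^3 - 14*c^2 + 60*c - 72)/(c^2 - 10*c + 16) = (c^2 - 12*c + 36)/(c - 8)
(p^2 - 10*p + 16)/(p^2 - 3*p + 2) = (p - 8)/(p - 1)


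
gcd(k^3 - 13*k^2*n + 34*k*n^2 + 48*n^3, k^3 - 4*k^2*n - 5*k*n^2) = k + n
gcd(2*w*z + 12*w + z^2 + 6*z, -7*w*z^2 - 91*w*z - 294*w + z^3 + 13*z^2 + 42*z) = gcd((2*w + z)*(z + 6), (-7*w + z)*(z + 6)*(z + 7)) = z + 6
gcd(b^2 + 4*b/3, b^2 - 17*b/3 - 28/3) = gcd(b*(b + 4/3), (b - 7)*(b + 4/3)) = b + 4/3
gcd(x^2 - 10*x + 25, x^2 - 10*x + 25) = x^2 - 10*x + 25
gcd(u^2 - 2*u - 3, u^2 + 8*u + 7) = u + 1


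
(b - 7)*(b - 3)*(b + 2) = b^3 - 8*b^2 + b + 42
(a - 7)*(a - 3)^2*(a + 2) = a^4 - 11*a^3 + 25*a^2 + 39*a - 126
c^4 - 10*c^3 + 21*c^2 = c^2*(c - 7)*(c - 3)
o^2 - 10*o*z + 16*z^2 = (o - 8*z)*(o - 2*z)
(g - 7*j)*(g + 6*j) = g^2 - g*j - 42*j^2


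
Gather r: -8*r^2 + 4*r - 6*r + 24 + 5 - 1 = -8*r^2 - 2*r + 28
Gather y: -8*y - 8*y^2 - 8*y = -8*y^2 - 16*y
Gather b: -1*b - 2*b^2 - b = -2*b^2 - 2*b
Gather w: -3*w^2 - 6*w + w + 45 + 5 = -3*w^2 - 5*w + 50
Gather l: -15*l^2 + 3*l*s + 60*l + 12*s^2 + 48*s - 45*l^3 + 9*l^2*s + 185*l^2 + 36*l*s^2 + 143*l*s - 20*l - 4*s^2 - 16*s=-45*l^3 + l^2*(9*s + 170) + l*(36*s^2 + 146*s + 40) + 8*s^2 + 32*s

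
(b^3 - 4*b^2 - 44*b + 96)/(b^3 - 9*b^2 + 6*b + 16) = (b + 6)/(b + 1)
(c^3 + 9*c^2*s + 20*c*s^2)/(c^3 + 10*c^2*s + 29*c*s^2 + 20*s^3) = c/(c + s)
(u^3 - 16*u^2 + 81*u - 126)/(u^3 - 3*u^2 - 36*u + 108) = (u - 7)/(u + 6)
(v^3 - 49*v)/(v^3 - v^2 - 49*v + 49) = v/(v - 1)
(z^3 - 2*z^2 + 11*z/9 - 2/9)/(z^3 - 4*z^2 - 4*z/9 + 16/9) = (3*z^2 - 4*z + 1)/(3*z^2 - 10*z - 8)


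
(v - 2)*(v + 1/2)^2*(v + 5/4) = v^4 + v^3/4 - 3*v^2 - 43*v/16 - 5/8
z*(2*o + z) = 2*o*z + z^2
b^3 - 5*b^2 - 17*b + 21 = (b - 7)*(b - 1)*(b + 3)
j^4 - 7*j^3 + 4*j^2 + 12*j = j*(j - 6)*(j - 2)*(j + 1)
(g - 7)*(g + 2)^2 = g^3 - 3*g^2 - 24*g - 28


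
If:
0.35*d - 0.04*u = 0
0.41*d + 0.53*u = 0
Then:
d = 0.00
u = 0.00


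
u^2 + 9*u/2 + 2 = (u + 1/2)*(u + 4)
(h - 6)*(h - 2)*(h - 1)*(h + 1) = h^4 - 8*h^3 + 11*h^2 + 8*h - 12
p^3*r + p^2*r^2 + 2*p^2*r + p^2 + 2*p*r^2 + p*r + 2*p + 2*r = (p + 2)*(p + r)*(p*r + 1)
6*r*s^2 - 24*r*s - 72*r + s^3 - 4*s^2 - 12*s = (6*r + s)*(s - 6)*(s + 2)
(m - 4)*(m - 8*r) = m^2 - 8*m*r - 4*m + 32*r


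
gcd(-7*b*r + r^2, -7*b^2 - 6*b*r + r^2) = -7*b + r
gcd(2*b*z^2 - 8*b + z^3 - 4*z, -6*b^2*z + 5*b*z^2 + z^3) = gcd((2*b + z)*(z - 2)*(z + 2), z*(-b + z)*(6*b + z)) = 1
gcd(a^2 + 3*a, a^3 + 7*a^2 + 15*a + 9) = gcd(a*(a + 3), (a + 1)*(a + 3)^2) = a + 3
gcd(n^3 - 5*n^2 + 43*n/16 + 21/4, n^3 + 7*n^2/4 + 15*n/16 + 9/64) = n + 3/4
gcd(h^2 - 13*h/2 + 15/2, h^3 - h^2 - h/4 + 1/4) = 1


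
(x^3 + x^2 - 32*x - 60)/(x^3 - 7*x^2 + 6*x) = (x^2 + 7*x + 10)/(x*(x - 1))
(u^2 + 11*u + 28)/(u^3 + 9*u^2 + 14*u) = (u + 4)/(u*(u + 2))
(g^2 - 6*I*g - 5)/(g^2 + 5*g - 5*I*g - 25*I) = (g - I)/(g + 5)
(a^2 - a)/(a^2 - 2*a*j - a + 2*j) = a/(a - 2*j)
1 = 1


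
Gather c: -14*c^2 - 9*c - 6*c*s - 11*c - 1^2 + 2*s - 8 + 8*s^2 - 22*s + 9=-14*c^2 + c*(-6*s - 20) + 8*s^2 - 20*s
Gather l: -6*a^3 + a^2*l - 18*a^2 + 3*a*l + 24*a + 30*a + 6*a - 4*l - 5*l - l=-6*a^3 - 18*a^2 + 60*a + l*(a^2 + 3*a - 10)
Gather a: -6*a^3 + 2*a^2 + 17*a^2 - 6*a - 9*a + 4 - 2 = -6*a^3 + 19*a^2 - 15*a + 2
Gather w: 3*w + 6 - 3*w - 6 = 0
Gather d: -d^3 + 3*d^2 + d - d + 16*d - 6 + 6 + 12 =-d^3 + 3*d^2 + 16*d + 12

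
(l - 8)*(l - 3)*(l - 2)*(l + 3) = l^4 - 10*l^3 + 7*l^2 + 90*l - 144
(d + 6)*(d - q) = d^2 - d*q + 6*d - 6*q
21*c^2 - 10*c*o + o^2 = (-7*c + o)*(-3*c + o)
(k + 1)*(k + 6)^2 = k^3 + 13*k^2 + 48*k + 36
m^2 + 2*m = m*(m + 2)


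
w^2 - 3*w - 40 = (w - 8)*(w + 5)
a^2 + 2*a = a*(a + 2)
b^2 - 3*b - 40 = (b - 8)*(b + 5)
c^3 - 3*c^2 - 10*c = c*(c - 5)*(c + 2)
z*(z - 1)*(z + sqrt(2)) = z^3 - z^2 + sqrt(2)*z^2 - sqrt(2)*z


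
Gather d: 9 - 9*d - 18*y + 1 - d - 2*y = -10*d - 20*y + 10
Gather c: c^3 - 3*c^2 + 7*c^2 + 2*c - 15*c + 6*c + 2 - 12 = c^3 + 4*c^2 - 7*c - 10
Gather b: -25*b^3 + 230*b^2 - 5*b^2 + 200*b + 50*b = -25*b^3 + 225*b^2 + 250*b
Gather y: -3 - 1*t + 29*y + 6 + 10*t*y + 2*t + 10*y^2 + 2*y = t + 10*y^2 + y*(10*t + 31) + 3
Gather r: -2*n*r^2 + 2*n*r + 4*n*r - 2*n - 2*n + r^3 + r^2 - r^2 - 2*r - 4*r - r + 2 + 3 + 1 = -2*n*r^2 - 4*n + r^3 + r*(6*n - 7) + 6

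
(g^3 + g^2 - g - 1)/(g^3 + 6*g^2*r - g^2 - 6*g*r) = (g^2 + 2*g + 1)/(g*(g + 6*r))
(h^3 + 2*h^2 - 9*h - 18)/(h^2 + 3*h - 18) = (h^2 + 5*h + 6)/(h + 6)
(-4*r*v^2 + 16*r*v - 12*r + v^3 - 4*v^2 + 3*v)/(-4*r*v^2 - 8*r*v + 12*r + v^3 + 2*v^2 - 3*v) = (v - 3)/(v + 3)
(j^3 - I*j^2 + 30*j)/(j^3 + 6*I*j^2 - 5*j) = (j - 6*I)/(j + I)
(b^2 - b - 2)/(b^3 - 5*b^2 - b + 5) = (b - 2)/(b^2 - 6*b + 5)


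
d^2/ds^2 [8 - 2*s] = 0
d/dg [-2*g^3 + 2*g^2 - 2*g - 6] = -6*g^2 + 4*g - 2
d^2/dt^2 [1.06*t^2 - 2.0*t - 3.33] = 2.12000000000000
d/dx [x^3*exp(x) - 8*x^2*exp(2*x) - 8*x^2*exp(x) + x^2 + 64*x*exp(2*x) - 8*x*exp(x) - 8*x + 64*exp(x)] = x^3*exp(x) - 16*x^2*exp(2*x) - 5*x^2*exp(x) + 112*x*exp(2*x) - 24*x*exp(x) + 2*x + 64*exp(2*x) + 56*exp(x) - 8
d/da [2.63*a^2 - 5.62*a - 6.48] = 5.26*a - 5.62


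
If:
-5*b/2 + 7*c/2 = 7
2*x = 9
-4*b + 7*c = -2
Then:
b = -16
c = -66/7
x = 9/2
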